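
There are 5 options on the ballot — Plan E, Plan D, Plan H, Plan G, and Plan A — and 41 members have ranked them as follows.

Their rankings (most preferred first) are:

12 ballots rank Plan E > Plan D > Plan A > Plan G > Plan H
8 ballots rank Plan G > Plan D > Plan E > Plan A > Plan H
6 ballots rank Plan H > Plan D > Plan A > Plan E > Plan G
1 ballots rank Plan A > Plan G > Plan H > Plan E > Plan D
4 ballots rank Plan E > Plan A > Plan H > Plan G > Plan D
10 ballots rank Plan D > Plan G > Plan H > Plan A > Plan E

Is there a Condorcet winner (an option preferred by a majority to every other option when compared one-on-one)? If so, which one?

Head-to-head results (41 voters total):
Plan E vs Plan D: Plan D wins 24–17.
Plan E vs Plan H: Plan E wins 24–17.
Plan E vs Plan G: Plan E wins 22–19.
Plan E vs Plan A: Plan E wins 24–17.
Plan D vs Plan H: Plan D wins 30–11.
Plan D vs Plan G: Plan D wins 28–13.
Plan D vs Plan A: Plan D wins 36–5.
Plan H vs Plan G: Plan G wins 31–10.
Plan H vs Plan A: Plan A wins 25–16.
Plan G vs Plan A: Plan A wins 23–18.
Plan D beats each rival — Plan E (24–17), Plan H (30–11), Plan G (28–13), Plan A (36–5) — so Plan D is the Condorcet winner.

Plan D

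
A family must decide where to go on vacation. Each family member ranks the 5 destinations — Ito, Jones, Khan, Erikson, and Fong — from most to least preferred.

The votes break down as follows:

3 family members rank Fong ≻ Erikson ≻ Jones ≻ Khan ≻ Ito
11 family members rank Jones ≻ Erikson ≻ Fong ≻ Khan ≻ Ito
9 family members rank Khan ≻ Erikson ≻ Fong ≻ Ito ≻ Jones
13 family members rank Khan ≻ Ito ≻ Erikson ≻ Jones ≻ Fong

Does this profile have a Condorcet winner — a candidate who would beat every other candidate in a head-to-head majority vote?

Head-to-head results (36 voters total):
Ito vs Jones: Ito wins 22–14.
Ito vs Khan: Khan wins 36–0.
Ito vs Erikson: Erikson wins 23–13.
Ito vs Fong: Fong wins 23–13.
Jones vs Khan: Khan wins 22–14.
Jones vs Erikson: Erikson wins 25–11.
Jones vs Fong: Jones wins 24–12.
Khan vs Erikson: Khan wins 22–14.
Khan vs Fong: Khan wins 22–14.
Erikson vs Fong: Erikson wins 33–3.
Khan beats each rival — Ito (36–0), Jones (22–14), Erikson (22–14), Fong (22–14) — so Khan is the Condorcet winner.

Yes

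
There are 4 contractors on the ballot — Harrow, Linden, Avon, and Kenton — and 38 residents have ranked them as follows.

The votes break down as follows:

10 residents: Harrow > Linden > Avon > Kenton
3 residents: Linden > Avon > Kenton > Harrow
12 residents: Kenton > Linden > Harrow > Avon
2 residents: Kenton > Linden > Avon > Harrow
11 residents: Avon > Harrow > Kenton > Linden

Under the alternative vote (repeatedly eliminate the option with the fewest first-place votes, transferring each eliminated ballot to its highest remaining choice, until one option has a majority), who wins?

Avon

Round 1: Kenton 14, Avon 11, Harrow 10, Linden 3. Linden has the fewest and is eliminated.
Round 2: Avon 14, Kenton 14, Harrow 10. Harrow has the fewest and is eliminated.
Round 3: Avon 24, Kenton 14. Avon has a majority.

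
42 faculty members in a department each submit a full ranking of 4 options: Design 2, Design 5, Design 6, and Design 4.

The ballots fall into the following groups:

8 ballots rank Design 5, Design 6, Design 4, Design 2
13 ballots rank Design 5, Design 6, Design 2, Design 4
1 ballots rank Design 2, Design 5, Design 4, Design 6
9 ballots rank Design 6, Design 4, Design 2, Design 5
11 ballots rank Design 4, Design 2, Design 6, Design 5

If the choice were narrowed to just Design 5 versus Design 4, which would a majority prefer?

Ballots ranking Design 5 above Design 4: 8+13+1 = 22.
Ballots ranking Design 4 above Design 5: 9+11 = 20.
Design 5 wins the head-to-head, 22–20.

Design 5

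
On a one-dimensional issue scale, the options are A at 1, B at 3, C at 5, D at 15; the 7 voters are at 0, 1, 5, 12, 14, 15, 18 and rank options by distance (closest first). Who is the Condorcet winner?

D

With single-peaked preferences on a line, the Condorcet winner is the candidate closest to the median voter.
The median voter (position 12) is closest to D at 15.
Check: D vs A — voters closer to D: 4 of 7.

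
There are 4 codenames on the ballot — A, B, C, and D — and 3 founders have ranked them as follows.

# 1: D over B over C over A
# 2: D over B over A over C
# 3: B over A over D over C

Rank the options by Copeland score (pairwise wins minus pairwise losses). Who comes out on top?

Pairwise results:
  A vs B: B wins 3–0.
  A vs C: A wins 2–1.
  A vs D: D wins 2–1.
  B vs C: B wins 3–0.
  B vs D: D wins 2–1.
  C vs D: D wins 3–0.
Copeland scores (wins − losses):
  A: 1 − 2 = -1
  B: 2 − 1 = 1
  C: 0 − 3 = -3
  D: 3 − 0 = 3
D has the best Copeland score.

D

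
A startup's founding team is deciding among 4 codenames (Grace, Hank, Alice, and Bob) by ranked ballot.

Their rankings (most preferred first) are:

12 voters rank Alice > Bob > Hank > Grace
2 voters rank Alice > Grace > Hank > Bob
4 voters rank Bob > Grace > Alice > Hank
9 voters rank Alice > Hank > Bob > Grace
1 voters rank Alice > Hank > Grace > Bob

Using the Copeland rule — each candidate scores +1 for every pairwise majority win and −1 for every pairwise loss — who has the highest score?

Alice

Pairwise results:
  Grace vs Hank: Hank wins 22–6.
  Grace vs Alice: Alice wins 24–4.
  Grace vs Bob: Bob wins 25–3.
  Hank vs Alice: Alice wins 28–0.
  Hank vs Bob: Bob wins 16–12.
  Alice vs Bob: Alice wins 24–4.
Copeland scores (wins − losses):
  Grace: 0 − 3 = -3
  Hank: 1 − 2 = -1
  Alice: 3 − 0 = 3
  Bob: 2 − 1 = 1
Alice has the best Copeland score.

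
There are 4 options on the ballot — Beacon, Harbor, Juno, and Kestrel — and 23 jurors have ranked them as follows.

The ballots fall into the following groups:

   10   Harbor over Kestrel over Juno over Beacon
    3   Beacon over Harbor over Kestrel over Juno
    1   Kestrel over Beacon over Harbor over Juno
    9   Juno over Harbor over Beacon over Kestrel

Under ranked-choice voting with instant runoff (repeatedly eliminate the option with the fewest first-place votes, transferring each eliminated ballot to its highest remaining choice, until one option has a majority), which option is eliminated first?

Kestrel

Round 1: Harbor 10, Juno 9, Beacon 3, Kestrel 1. Kestrel has the fewest and is eliminated.
Round 2: Harbor 10, Juno 9, Beacon 4. Beacon has the fewest and is eliminated.
Round 3: Harbor 14, Juno 9. Harbor has a majority.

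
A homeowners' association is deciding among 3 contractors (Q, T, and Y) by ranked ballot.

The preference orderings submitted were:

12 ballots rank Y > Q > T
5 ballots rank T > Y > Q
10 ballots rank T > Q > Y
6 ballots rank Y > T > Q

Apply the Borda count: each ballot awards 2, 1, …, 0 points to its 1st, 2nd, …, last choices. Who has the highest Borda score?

Y

Borda scores:
  Q: 12·1 + 5·0 + 10·1 + 6·0 = 22
  T: 12·0 + 5·2 + 10·2 + 6·1 = 36
  Y: 12·2 + 5·1 + 10·0 + 6·2 = 41
Y has the highest total.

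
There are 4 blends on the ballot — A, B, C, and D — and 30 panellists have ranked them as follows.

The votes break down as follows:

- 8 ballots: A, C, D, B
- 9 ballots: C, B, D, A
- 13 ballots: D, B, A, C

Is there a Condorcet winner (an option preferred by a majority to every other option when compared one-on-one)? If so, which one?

Head-to-head results (30 voters total):
A vs B: B wins 22–8.
A vs C: A wins 21–9.
A vs D: D wins 22–8.
B vs C: C wins 17–13.
B vs D: D wins 21–9.
C vs D: C wins 17–13.
No candidate beats all others: A beats C beats B beats A, a majority cycle.

None — there is no Condorcet winner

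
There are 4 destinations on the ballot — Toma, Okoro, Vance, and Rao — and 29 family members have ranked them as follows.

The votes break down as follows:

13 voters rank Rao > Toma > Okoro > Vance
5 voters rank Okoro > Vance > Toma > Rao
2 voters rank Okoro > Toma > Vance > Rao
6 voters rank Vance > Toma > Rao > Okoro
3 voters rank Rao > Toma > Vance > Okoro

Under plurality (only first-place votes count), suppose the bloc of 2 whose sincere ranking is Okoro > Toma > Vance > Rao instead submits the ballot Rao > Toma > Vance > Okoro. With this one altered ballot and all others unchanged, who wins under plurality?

Rao

First-place totals with the altered ballot: Toma 0, Okoro 5, Vance 6, Rao 18.
The winner is unchanged: still Rao.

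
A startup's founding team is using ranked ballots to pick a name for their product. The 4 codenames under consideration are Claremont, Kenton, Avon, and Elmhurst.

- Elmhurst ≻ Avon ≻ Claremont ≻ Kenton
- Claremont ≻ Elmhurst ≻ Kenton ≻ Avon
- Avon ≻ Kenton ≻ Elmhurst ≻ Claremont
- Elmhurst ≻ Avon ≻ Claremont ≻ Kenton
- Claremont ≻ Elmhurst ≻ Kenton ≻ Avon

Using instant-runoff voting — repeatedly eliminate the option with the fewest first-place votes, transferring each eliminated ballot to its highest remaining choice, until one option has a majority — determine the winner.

Elmhurst

Round 1: Claremont 2, Elmhurst 2, Avon 1, Kenton 0. Kenton has the fewest and is eliminated.
Round 2: Claremont 2, Elmhurst 2, Avon 1. Avon has the fewest and is eliminated.
Round 3: Elmhurst 3, Claremont 2. Elmhurst has a majority.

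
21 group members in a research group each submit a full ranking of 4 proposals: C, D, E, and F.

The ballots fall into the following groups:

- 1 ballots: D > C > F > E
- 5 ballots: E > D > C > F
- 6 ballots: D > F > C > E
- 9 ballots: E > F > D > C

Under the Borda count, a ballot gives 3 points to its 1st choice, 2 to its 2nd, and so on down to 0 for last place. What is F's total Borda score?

Borda scores:
  C: 2 + 5·1 + 6·1 + 9·0 = 13
  D: 3 + 5·2 + 6·3 + 9·1 = 40
  E: 0 + 5·3 + 6·0 + 9·3 = 42
  F: 1 + 5·0 + 6·2 + 9·2 = 31

31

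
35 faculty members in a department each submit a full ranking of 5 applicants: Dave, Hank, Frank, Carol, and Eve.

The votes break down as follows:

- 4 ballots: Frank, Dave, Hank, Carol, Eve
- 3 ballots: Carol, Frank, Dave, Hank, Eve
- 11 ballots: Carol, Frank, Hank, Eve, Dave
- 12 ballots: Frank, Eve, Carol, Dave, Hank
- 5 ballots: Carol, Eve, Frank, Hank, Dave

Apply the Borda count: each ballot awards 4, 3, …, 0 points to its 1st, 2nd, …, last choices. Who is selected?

Frank

Borda scores:
  Dave: 4·3 + 3·2 + 11·0 + 12·1 + 5·0 = 30
  Hank: 4·2 + 3·1 + 11·2 + 12·0 + 5·1 = 38
  Frank: 4·4 + 3·3 + 11·3 + 12·4 + 5·2 = 116
  Carol: 4·1 + 3·4 + 11·4 + 12·2 + 5·4 = 104
  Eve: 4·0 + 3·0 + 11·1 + 12·3 + 5·3 = 62
Frank has the highest total.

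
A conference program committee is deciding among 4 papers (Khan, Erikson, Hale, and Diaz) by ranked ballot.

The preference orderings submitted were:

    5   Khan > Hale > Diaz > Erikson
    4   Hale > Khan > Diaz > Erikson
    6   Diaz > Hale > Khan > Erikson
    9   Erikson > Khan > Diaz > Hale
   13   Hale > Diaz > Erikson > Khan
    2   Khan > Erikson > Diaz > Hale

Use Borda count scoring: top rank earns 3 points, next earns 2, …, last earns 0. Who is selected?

Borda scores:
  Khan: 5·3 + 4·2 + 6·1 + 9·2 + 13·0 + 2·3 = 53
  Erikson: 5·0 + 4·0 + 6·0 + 9·3 + 13·1 + 2·2 = 44
  Hale: 5·2 + 4·3 + 6·2 + 9·0 + 13·3 + 2·0 = 73
  Diaz: 5·1 + 4·1 + 6·3 + 9·1 + 13·2 + 2·1 = 64
Hale has the highest total.

Hale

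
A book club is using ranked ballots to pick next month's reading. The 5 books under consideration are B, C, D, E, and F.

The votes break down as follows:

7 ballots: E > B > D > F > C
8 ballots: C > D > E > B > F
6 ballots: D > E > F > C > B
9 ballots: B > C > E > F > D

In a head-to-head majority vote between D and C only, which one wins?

C

Ballots ranking D above C: 7+6 = 13.
Ballots ranking C above D: 8+9 = 17.
C wins the head-to-head, 17–13.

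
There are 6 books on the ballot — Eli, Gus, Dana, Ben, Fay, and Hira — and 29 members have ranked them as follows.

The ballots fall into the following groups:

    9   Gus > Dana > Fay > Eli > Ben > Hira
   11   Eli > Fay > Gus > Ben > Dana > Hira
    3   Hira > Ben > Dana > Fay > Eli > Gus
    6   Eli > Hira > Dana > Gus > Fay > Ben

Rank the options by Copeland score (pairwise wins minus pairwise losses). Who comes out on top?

Eli

Pairwise results:
  Eli vs Gus: Eli wins 20–9.
  Eli vs Dana: Eli wins 17–12.
  Eli vs Ben: Eli wins 26–3.
  Eli vs Fay: Eli wins 17–12.
  Eli vs Hira: Eli wins 26–3.
  Gus vs Dana: Gus wins 20–9.
  Gus vs Ben: Gus wins 26–3.
  Gus vs Fay: Gus wins 15–14.
  Gus vs Hira: Gus wins 20–9.
  Dana vs Ben: Dana wins 15–14.
  Dana vs Fay: Dana wins 18–11.
  Dana vs Hira: Dana wins 20–9.
  Ben vs Fay: Fay wins 26–3.
  Ben vs Hira: Ben wins 20–9.
  Fay vs Hira: Fay wins 20–9.
Copeland scores (wins − losses):
  Eli: 5 − 0 = 5
  Gus: 4 − 1 = 3
  Dana: 3 − 2 = 1
  Ben: 1 − 4 = -3
  Fay: 2 − 3 = -1
  Hira: 0 − 5 = -5
Eli has the best Copeland score.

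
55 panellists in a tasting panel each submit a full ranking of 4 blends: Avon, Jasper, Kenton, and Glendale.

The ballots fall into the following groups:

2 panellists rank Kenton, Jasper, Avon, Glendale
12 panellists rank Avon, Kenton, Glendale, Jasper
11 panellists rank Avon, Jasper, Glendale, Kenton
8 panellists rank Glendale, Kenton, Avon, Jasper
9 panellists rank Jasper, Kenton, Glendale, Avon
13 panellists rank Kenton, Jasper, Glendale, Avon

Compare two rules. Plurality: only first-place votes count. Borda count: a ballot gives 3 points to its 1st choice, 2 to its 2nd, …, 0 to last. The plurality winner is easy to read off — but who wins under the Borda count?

Plurality first-place counts: Avon 23, Jasper 9, Kenton 15, Glendale 8 → Avon.
Borda totals: Avon 79, Jasper 79, Kenton 103, Glendale 69 → Kenton.

Kenton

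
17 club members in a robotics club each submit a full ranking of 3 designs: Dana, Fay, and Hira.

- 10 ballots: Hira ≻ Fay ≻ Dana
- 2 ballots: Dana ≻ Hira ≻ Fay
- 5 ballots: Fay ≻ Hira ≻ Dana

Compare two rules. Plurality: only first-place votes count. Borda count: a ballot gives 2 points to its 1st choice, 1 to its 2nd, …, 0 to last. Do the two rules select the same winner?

Yes

Plurality first-place counts: Dana 2, Fay 5, Hira 10 → Hira.
Borda totals: Dana 4, Fay 20, Hira 27 → Hira.
The two rules agree on Hira.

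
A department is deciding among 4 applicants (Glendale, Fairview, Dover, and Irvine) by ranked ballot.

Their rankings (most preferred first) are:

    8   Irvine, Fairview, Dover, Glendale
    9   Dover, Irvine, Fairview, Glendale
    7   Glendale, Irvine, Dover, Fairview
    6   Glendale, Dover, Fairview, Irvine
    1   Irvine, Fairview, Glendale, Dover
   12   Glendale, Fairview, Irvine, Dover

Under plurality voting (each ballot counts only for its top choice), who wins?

First-place vote totals:
  Glendale: 25
  Fairview: 0
  Dover: 9
  Irvine: 9
Glendale has the most first-place votes.

Glendale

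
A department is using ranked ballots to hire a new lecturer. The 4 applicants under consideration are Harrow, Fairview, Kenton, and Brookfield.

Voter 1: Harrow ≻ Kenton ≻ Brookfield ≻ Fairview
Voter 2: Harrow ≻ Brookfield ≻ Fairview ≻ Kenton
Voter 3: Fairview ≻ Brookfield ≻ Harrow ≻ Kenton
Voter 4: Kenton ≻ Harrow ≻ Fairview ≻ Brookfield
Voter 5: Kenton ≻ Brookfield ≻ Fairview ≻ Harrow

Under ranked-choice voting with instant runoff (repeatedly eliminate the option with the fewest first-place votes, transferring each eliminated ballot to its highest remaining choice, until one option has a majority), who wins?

Round 1: Harrow 2, Kenton 2, Fairview 1, Brookfield 0. Brookfield has the fewest and is eliminated.
Round 2: Harrow 2, Kenton 2, Fairview 1. Fairview has the fewest and is eliminated.
Round 3: Harrow 3, Kenton 2. Harrow has a majority.

Harrow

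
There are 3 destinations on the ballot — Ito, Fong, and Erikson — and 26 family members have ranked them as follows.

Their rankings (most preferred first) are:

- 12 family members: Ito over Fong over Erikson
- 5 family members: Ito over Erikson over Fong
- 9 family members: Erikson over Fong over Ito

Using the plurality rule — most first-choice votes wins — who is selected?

Ito

First-place vote totals:
  Ito: 17
  Fong: 0
  Erikson: 9
Ito has the most first-place votes.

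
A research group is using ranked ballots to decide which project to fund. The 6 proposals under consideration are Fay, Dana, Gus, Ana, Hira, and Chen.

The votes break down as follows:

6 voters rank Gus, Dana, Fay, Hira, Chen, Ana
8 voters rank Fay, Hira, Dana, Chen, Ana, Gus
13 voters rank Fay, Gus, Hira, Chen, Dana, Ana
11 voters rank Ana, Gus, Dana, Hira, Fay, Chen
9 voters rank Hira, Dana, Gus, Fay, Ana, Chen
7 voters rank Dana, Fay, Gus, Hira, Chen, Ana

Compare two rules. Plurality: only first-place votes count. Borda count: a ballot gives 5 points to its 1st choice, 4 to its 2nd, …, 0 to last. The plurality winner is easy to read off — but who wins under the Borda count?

Fay

Plurality first-place counts: Fay 21, Dana 7, Gus 6, Ana 11, Hira 9, Chen 0 → Fay.
Borda totals: Fay 180, Dana 165, Gus 174, Ana 72, Hira 164, Chen 55 → Fay.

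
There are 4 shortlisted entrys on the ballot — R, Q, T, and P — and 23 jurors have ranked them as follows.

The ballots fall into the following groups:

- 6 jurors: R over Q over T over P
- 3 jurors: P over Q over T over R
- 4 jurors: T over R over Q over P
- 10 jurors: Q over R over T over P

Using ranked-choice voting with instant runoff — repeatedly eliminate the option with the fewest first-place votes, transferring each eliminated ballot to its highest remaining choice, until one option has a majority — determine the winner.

Round 1: Q 10, R 6, T 4, P 3. P has the fewest and is eliminated.
Round 2: Q 13, R 6, T 4. Q has a majority.

Q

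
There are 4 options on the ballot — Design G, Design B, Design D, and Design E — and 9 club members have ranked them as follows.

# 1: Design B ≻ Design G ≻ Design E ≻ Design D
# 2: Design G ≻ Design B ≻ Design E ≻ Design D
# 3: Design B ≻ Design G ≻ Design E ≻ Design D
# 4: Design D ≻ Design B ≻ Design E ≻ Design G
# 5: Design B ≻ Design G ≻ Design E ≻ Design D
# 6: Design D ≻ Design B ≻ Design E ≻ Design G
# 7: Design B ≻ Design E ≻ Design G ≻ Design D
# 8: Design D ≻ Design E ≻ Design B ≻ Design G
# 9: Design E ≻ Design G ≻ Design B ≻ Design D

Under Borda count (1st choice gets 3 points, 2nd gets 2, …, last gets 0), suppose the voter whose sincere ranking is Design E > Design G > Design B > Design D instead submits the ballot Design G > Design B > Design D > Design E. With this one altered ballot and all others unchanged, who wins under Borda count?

Borda totals with the altered ballot: Design G 13, Design B 21, Design D 10, Design E 10.
The winner is unchanged: still Design B.

Design B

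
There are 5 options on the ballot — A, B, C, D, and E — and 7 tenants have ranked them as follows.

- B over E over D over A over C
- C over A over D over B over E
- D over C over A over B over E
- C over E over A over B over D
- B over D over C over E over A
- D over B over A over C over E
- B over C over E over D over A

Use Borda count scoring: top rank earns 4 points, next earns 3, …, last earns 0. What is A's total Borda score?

Borda scores:
  A: 1 + 3 + 2 + 2 + 0 + 2 + 0 = 10
  B: 4 + 1 + 1 + 1 + 4 + 3 + 4 = 18
  C: 0 + 4 + 3 + 4 + 2 + 1 + 3 = 17
  D: 2 + 2 + 4 + 0 + 3 + 4 + 1 = 16
  E: 3 + 0 + 0 + 3 + 1 + 0 + 2 = 9

10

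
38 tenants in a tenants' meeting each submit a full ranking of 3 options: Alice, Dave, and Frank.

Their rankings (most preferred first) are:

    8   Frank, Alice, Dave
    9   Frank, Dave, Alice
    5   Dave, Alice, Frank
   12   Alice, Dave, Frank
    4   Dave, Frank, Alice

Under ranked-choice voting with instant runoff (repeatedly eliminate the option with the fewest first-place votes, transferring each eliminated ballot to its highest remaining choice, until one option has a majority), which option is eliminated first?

Round 1: Frank 17, Alice 12, Dave 9. Dave has the fewest and is eliminated.
Round 2: Frank 21, Alice 17. Frank has a majority.

Dave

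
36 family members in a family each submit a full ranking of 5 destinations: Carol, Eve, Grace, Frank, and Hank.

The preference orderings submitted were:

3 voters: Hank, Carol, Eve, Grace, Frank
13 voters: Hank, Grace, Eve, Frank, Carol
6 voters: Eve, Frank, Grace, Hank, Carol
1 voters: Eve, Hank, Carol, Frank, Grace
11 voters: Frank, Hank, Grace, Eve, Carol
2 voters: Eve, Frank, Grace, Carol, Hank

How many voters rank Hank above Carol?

34

Ballots ranking Hank above Carol: 3+13+6+1+11 = 34.
Ballots ranking Carol above Hank: 2.
So 34 of 36 voters prefer Hank to Carol.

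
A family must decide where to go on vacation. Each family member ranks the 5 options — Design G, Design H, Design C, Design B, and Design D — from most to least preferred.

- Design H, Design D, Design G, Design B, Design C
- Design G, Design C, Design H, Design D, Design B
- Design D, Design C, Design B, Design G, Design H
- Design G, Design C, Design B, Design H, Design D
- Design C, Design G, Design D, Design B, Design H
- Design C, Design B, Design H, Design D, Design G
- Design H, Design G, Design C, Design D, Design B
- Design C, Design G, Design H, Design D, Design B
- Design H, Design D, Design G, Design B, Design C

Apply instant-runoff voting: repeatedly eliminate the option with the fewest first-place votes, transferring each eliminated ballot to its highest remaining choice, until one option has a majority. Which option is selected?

Design C

Round 1: Design H 3, Design C 3, Design G 2, Design D 1, Design B 0. Design B has the fewest and is eliminated.
Round 2: Design H 3, Design C 3, Design G 2, Design D 1. Design D has the fewest and is eliminated.
Round 3: Design C 4, Design H 3, Design G 2. Design G has the fewest and is eliminated.
Round 4: Design C 6, Design H 3. Design C has a majority.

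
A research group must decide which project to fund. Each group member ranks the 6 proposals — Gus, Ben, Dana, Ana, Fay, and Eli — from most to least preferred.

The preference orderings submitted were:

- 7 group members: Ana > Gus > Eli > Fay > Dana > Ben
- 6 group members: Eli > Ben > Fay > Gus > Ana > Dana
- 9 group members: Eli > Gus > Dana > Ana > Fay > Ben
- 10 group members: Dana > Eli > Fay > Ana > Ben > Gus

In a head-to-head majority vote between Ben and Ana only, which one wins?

Ana

Ballots ranking Ben above Ana: 6.
Ballots ranking Ana above Ben: 7+9+10 = 26.
Ana wins the head-to-head, 26–6.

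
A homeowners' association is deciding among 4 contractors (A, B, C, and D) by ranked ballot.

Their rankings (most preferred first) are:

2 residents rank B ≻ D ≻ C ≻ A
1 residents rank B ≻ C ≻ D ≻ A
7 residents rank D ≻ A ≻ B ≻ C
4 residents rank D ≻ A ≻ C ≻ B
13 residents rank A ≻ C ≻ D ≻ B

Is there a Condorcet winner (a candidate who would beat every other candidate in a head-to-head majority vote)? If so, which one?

Head-to-head results (27 voters total):
A vs B: A wins 24–3.
A vs C: A wins 24–3.
A vs D: D wins 14–13.
B vs C: C wins 17–10.
B vs D: D wins 24–3.
C vs D: C wins 14–13.
No candidate beats all others: A beats C beats D beats A, a majority cycle.

No Condorcet winner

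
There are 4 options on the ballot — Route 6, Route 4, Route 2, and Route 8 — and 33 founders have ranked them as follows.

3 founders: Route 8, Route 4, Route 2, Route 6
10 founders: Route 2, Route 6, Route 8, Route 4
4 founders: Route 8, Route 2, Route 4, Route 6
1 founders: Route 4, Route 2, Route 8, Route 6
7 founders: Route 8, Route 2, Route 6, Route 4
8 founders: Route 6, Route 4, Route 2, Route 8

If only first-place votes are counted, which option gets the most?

Route 8

First-place vote totals:
  Route 6: 8
  Route 4: 1
  Route 2: 10
  Route 8: 14
Route 8 has the most first-place votes.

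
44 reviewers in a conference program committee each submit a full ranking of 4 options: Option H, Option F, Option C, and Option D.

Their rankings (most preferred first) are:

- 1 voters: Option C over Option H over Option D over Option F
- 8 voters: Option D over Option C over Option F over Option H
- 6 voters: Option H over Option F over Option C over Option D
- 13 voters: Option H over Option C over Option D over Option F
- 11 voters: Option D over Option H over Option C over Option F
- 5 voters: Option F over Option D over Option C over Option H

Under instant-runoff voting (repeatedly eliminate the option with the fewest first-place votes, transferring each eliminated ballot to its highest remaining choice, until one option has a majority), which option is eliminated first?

Option C

Round 1: Option H 19, Option D 19, Option F 5, Option C 1. Option C has the fewest and is eliminated.
Round 2: Option H 20, Option D 19, Option F 5. Option F has the fewest and is eliminated.
Round 3: Option D 24, Option H 20. Option D has a majority.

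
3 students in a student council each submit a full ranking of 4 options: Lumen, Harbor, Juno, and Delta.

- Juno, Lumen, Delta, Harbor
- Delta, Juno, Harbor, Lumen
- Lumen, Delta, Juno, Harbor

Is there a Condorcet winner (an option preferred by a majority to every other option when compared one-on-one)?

No

Head-to-head results (3 voters total):
Lumen vs Harbor: Lumen wins 2–1.
Lumen vs Juno: Juno wins 2–1.
Lumen vs Delta: Lumen wins 2–1.
Harbor vs Juno: Juno wins 3–0.
Harbor vs Delta: Delta wins 3–0.
Juno vs Delta: Delta wins 2–1.
No candidate beats all others: Lumen beats Delta beats Juno beats Lumen, a majority cycle.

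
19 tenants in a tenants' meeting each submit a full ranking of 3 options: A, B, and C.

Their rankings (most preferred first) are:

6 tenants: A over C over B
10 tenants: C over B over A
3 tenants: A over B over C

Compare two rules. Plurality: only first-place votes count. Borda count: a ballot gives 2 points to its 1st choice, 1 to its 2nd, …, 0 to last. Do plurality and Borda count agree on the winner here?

Plurality first-place counts: A 9, B 0, C 10 → C.
Borda totals: A 18, B 13, C 26 → C.
The two rules agree on C.

Yes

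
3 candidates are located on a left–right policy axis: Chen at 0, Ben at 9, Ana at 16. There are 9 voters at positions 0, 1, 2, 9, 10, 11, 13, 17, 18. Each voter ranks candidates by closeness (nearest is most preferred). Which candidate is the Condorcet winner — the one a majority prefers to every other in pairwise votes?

With single-peaked preferences on a line, the Condorcet winner is the candidate closest to the median voter.
The median voter (position 10) is closest to Ben at 9.
Check: Ben vs Ana — voters closer to Ben: 6 of 9.

Ben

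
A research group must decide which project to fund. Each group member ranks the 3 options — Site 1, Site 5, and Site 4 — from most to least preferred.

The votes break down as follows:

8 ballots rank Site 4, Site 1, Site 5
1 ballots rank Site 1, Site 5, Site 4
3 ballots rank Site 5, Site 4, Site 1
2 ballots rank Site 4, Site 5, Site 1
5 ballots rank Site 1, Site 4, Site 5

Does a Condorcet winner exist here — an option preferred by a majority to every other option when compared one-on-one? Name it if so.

Site 4

Head-to-head results (19 voters total):
Site 1 vs Site 5: Site 1 wins 14–5.
Site 1 vs Site 4: Site 4 wins 13–6.
Site 5 vs Site 4: Site 4 wins 15–4.
Site 4 beats each rival — Site 1 (13–6), Site 5 (15–4) — so Site 4 is the Condorcet winner.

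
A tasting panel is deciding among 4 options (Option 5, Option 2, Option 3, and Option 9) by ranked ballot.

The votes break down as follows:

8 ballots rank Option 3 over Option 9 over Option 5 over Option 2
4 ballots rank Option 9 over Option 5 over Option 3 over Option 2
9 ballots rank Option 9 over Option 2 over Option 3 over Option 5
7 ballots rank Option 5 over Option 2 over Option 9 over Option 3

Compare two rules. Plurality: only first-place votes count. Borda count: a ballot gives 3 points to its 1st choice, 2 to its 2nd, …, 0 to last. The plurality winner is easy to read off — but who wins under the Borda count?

Plurality first-place counts: Option 5 7, Option 2 0, Option 3 8, Option 9 13 → Option 9.
Borda totals: Option 5 37, Option 2 32, Option 3 37, Option 9 62 → Option 9.

Option 9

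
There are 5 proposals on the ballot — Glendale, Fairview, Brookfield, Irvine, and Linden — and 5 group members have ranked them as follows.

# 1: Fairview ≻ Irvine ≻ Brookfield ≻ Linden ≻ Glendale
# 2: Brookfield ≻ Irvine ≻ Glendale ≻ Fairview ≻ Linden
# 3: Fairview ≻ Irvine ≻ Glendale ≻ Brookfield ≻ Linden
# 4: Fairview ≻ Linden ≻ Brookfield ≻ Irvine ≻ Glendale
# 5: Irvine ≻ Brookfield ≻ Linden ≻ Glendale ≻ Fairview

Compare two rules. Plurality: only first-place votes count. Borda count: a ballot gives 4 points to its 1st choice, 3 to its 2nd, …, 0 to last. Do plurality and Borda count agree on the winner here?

Plurality first-place counts: Glendale 0, Fairview 3, Brookfield 1, Irvine 1, Linden 0 → Fairview.
Borda totals: Glendale 5, Fairview 13, Brookfield 12, Irvine 14, Linden 6 → Irvine.
The two rules disagree: plurality picks Fairview, Borda picks Irvine.

No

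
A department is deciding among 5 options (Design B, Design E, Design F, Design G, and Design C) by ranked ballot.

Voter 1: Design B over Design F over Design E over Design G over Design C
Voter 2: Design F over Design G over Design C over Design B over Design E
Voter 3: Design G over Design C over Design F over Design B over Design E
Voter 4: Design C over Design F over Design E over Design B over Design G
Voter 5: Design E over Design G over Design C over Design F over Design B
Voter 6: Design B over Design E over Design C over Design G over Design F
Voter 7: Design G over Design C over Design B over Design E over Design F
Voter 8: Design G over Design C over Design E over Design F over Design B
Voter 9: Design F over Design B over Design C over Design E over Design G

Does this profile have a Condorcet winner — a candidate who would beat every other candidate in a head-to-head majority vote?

No

Head-to-head results (9 voters total):
Design B vs Design E: Design B wins 6–3.
Design B vs Design F: Design F wins 6–3.
Design B vs Design G: Design G wins 5–4.
Design B vs Design C: Design C wins 6–3.
Design E vs Design F: Design F wins 5–4.
Design E vs Design G: Design E wins 5–4.
Design E vs Design C: Design C wins 6–3.
Design F vs Design G: Design G wins 5–4.
Design F vs Design C: Design C wins 6–3.
Design G vs Design C: Design G wins 6–3.
No candidate beats all others: Design B beats Design E beats Design G beats Design B, a majority cycle.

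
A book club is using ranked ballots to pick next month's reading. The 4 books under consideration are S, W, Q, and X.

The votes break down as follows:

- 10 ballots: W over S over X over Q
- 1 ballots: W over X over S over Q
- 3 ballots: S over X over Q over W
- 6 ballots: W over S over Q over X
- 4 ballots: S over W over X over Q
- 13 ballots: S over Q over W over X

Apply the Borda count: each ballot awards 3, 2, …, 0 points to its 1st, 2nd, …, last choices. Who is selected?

Borda scores:
  S: 10·2 + 1 + 3·3 + 6·2 + 4·3 + 13·3 = 93
  W: 10·3 + 3 + 3·0 + 6·3 + 4·2 + 13·1 = 72
  Q: 10·0 + 0 + 3·1 + 6·1 + 4·0 + 13·2 = 35
  X: 10·1 + 2 + 3·2 + 6·0 + 4·1 + 13·0 = 22
S has the highest total.

S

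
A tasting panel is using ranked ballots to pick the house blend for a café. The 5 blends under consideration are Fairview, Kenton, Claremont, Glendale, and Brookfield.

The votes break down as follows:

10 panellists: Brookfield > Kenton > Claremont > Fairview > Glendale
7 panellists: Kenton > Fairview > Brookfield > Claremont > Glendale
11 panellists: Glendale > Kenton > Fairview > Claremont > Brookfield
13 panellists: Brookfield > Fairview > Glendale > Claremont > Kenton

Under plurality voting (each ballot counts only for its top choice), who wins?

First-place vote totals:
  Fairview: 0
  Kenton: 7
  Claremont: 0
  Glendale: 11
  Brookfield: 23
Brookfield has the most first-place votes.

Brookfield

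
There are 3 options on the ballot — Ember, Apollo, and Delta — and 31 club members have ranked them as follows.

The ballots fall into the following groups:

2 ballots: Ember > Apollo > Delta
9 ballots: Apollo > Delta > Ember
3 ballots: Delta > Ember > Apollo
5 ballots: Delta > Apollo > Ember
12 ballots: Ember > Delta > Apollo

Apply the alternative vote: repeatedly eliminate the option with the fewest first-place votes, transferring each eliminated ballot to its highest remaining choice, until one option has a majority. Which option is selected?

Ember

Round 1: Ember 14, Apollo 9, Delta 8. Delta has the fewest and is eliminated.
Round 2: Ember 17, Apollo 14. Ember has a majority.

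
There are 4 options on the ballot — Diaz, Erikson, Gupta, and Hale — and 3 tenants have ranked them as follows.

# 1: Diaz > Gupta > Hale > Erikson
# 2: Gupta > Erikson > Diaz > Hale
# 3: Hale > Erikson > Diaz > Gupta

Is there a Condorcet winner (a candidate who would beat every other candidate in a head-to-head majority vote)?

No

Head-to-head results (3 voters total):
Diaz vs Erikson: Erikson wins 2–1.
Diaz vs Gupta: Diaz wins 2–1.
Diaz vs Hale: Diaz wins 2–1.
Erikson vs Gupta: Gupta wins 2–1.
Erikson vs Hale: Hale wins 2–1.
Gupta vs Hale: Gupta wins 2–1.
No candidate beats all others: Diaz beats Gupta beats Erikson beats Diaz, a majority cycle.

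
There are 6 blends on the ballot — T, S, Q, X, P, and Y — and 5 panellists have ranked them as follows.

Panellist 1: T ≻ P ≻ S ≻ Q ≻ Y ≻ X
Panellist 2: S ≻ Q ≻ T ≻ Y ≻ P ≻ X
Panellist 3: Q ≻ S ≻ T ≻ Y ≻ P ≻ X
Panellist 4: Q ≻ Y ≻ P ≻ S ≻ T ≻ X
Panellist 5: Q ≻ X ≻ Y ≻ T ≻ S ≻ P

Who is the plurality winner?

Q

First-place vote totals:
  T: 1
  S: 1
  Q: 3
  X: 0
  P: 0
  Y: 0
Q has the most first-place votes.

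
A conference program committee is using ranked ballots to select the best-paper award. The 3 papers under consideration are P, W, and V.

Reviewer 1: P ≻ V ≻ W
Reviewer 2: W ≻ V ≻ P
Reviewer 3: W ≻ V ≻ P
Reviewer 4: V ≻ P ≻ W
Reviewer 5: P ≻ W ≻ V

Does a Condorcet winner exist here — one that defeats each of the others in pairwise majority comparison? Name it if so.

Head-to-head results (5 voters total):
P vs W: P wins 3–2.
P vs V: V wins 3–2.
W vs V: W wins 3–2.
No candidate beats all others: P beats W beats V beats P, a majority cycle.

There is no Condorcet winner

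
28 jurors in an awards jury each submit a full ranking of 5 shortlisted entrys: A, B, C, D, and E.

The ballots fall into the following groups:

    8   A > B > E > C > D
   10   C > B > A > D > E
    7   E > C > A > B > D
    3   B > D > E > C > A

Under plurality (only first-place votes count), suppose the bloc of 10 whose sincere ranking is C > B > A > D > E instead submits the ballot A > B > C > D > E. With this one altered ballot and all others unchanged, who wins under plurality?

First-place totals with the altered ballot: A 18, B 3, C 0, D 0, E 7.
The switch changes the winner from C to A.

A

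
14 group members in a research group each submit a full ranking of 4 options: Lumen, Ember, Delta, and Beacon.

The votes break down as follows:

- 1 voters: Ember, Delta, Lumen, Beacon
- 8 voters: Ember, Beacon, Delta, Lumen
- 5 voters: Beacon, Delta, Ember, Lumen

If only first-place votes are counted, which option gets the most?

First-place vote totals:
  Lumen: 0
  Ember: 9
  Delta: 0
  Beacon: 5
Ember has the most first-place votes.

Ember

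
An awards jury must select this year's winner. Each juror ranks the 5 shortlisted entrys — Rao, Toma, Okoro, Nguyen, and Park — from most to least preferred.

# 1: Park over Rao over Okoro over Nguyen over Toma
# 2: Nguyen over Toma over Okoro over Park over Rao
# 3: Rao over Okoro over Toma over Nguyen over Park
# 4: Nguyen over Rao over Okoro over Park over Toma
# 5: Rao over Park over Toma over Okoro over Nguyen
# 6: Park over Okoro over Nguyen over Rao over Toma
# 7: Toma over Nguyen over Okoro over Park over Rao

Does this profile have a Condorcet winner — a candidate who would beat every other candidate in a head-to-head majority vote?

No

Head-to-head results (7 voters total):
Rao vs Toma: Rao wins 5–2.
Rao vs Okoro: Rao wins 4–3.
Rao vs Nguyen: Nguyen wins 4–3.
Rao vs Park: Park wins 4–3.
Toma vs Okoro: Okoro wins 4–3.
Toma vs Nguyen: Nguyen wins 4–3.
Toma vs Park: Park wins 4–3.
Okoro vs Nguyen: Okoro wins 4–3.
Okoro vs Park: Okoro wins 4–3.
Nguyen vs Park: Nguyen wins 4–3.
No candidate beats all others: Rao beats Okoro beats Nguyen beats Rao, a majority cycle.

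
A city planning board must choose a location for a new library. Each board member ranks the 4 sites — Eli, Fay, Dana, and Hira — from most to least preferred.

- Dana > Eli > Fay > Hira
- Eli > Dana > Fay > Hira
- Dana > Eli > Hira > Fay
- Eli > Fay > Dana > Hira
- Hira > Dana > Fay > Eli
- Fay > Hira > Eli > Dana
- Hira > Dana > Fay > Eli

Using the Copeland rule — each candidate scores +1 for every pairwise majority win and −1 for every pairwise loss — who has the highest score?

Pairwise results:
  Eli vs Fay: Eli wins 4–3.
  Eli vs Dana: Dana wins 4–3.
  Eli vs Hira: Eli wins 4–3.
  Fay vs Dana: Dana wins 5–2.
  Fay vs Hira: Fay wins 4–3.
  Dana vs Hira: Dana wins 4–3.
Copeland scores (wins − losses):
  Eli: 2 − 1 = 1
  Fay: 1 − 2 = -1
  Dana: 3 − 0 = 3
  Hira: 0 − 3 = -3
Dana has the best Copeland score.

Dana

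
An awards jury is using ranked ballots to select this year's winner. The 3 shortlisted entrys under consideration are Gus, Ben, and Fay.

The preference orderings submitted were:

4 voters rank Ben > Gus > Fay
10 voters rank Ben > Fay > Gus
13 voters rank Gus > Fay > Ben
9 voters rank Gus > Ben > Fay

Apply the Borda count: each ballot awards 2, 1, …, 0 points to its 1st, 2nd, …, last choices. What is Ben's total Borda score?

Borda scores:
  Gus: 4·1 + 10·0 + 13·2 + 9·2 = 48
  Ben: 4·2 + 10·2 + 13·0 + 9·1 = 37
  Fay: 4·0 + 10·1 + 13·1 + 9·0 = 23

37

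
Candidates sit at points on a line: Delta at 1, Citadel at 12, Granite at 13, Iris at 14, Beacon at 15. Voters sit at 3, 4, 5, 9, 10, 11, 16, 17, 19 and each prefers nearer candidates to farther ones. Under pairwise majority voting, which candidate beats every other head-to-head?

Citadel

With single-peaked preferences on a line, the Condorcet winner is the candidate closest to the median voter.
The median voter (position 10) is closest to Citadel at 12.
Check: Citadel vs Beacon — voters closer to Citadel: 6 of 9.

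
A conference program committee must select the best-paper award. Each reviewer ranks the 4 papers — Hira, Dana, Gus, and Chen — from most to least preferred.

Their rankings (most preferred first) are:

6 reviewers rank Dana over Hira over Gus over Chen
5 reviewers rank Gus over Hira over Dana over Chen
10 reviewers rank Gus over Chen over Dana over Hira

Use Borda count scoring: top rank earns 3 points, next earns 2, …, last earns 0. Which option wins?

Borda scores:
  Hira: 6·2 + 5·2 + 10·0 = 22
  Dana: 6·3 + 5·1 + 10·1 = 33
  Gus: 6·1 + 5·3 + 10·3 = 51
  Chen: 6·0 + 5·0 + 10·2 = 20
Gus has the highest total.

Gus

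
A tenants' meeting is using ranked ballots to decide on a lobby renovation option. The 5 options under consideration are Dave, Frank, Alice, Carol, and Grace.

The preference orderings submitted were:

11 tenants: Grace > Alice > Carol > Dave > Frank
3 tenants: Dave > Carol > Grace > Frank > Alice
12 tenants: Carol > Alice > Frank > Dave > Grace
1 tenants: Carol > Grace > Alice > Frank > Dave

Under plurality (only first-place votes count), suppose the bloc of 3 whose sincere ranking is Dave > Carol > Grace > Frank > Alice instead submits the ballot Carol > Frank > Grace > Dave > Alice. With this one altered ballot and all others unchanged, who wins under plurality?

First-place totals with the altered ballot: Dave 0, Frank 0, Alice 0, Carol 16, Grace 11.
The winner is unchanged: still Carol.

Carol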